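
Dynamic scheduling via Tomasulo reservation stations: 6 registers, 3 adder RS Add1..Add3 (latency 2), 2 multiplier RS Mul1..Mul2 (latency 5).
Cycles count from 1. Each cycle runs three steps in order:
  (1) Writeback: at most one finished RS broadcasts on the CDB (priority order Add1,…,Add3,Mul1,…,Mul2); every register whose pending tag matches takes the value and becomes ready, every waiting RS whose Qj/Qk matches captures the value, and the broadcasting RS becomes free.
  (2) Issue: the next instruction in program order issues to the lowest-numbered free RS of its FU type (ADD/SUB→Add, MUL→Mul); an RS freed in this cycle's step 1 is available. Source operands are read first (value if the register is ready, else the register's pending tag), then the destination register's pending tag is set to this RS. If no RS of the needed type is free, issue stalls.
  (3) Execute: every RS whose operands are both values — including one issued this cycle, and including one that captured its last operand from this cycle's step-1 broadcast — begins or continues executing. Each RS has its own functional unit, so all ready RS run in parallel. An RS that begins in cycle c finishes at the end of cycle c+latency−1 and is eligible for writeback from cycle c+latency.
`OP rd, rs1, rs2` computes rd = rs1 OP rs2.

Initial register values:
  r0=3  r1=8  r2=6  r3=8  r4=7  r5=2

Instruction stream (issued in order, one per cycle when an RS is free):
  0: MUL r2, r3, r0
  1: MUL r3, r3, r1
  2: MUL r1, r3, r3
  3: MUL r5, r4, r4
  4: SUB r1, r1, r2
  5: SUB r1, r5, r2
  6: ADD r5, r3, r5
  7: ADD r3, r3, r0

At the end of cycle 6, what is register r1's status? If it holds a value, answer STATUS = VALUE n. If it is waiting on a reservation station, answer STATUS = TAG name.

cycle 1: issue MUL r2<-Mul1 // r0:3,r1:8,r2:Mul1,r3:8,r4:7,r5:2
cycle 2: issue MUL r3<-Mul2 // r0:3,r1:8,r2:Mul1,r3:Mul2,r4:7,r5:2
cycle 3: stall // r0:3,r1:8,r2:Mul1,r3:Mul2,r4:7,r5:2
cycle 4: stall // r0:3,r1:8,r2:Mul1,r3:Mul2,r4:7,r5:2
cycle 5: stall // r0:3,r1:8,r2:Mul1,r3:Mul2,r4:7,r5:2
cycle 6: CDB Mul1=24; issue MUL r1<-Mul1 // r0:3,r1:Mul1,r2:24,r3:Mul2,r4:7,r5:2

STATUS = TAG Mul1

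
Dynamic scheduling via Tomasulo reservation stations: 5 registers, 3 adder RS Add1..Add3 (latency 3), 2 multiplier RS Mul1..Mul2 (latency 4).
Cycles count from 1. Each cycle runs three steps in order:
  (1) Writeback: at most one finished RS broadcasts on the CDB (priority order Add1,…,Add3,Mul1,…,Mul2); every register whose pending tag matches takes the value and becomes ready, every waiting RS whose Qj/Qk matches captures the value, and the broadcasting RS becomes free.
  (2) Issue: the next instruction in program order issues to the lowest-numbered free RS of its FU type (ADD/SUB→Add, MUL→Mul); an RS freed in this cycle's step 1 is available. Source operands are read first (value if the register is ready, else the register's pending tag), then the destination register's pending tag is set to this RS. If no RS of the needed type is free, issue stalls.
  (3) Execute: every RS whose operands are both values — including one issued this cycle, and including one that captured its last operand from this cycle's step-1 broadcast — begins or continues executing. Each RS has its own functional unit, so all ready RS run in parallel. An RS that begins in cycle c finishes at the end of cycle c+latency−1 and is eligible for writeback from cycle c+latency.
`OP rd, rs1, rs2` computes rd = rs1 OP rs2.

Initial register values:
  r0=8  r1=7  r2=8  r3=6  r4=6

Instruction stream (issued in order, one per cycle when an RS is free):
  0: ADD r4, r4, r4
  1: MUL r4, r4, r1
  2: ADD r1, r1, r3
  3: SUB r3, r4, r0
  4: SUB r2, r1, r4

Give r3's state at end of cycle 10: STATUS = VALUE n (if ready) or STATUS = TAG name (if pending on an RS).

cycle 1: issue ADD r4<-Add1 // r0:8,r1:7,r2:8,r3:6,r4:Add1
cycle 2: issue MUL r4<-Mul1 // r0:8,r1:7,r2:8,r3:6,r4:Mul1
cycle 3: issue ADD r1<-Add2 // r0:8,r1:Add2,r2:8,r3:6,r4:Mul1
cycle 4: CDB Add1=12; issue SUB r3<-Add1 // r0:8,r1:Add2,r2:8,r3:Add1,r4:Mul1
cycle 5: issue SUB r2<-Add3 // r0:8,r1:Add2,r2:Add3,r3:Add1,r4:Mul1
cycle 6: CDB Add2=13 // r0:8,r1:13,r2:Add3,r3:Add1,r4:Mul1
cycle 7: - // r0:8,r1:13,r2:Add3,r3:Add1,r4:Mul1
cycle 8: CDB Mul1=84 // r0:8,r1:13,r2:Add3,r3:Add1,r4:84
cycle 9: - // r0:8,r1:13,r2:Add3,r3:Add1,r4:84
cycle 10: - // r0:8,r1:13,r2:Add3,r3:Add1,r4:84

STATUS = TAG Add1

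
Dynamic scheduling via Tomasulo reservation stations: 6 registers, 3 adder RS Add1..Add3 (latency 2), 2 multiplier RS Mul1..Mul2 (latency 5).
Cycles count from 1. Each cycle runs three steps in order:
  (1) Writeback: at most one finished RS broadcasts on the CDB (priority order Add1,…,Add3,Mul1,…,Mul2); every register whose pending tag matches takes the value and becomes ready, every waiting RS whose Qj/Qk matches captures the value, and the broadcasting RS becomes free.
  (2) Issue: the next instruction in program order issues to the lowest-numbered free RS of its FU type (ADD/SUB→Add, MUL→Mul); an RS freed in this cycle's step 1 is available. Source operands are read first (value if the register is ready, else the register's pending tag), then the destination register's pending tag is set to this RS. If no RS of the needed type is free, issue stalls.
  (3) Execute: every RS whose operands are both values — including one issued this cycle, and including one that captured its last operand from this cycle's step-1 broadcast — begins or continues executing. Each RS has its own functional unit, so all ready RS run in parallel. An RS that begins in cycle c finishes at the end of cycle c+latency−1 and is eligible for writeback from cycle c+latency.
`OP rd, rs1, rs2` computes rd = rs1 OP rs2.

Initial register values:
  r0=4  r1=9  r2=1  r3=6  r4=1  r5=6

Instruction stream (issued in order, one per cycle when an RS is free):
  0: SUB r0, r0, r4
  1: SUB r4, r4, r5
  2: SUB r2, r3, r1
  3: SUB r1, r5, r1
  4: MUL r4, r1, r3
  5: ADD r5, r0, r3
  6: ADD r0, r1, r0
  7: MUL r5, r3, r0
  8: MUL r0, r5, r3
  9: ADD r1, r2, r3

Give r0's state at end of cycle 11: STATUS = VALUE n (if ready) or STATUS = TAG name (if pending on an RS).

c1: issue SUB r0<-Add1 | r0:Add1,r1:9,r2:1,r3:6,r4:1,r5:6
c2: issue SUB r4<-Add2 | r0:Add1,r1:9,r2:1,r3:6,r4:Add2,r5:6
c3: CDB Add1=3; issue SUB r2<-Add1 | r0:3,r1:9,r2:Add1,r3:6,r4:Add2,r5:6
c4: CDB Add2=-5; issue SUB r1<-Add2 | r0:3,r1:Add2,r2:Add1,r3:6,r4:-5,r5:6
c5: CDB Add1=-3; issue MUL r4<-Mul1 | r0:3,r1:Add2,r2:-3,r3:6,r4:Mul1,r5:6
c6: CDB Add2=-3; issue ADD r5<-Add1 | r0:3,r1:-3,r2:-3,r3:6,r4:Mul1,r5:Add1
c7: issue ADD r0<-Add2 | r0:Add2,r1:-3,r2:-3,r3:6,r4:Mul1,r5:Add1
c8: CDB Add1=9; issue MUL r5<-Mul2 | r0:Add2,r1:-3,r2:-3,r3:6,r4:Mul1,r5:Mul2
c9: CDB Add2=0; stall | r0:0,r1:-3,r2:-3,r3:6,r4:Mul1,r5:Mul2
c10: stall | r0:0,r1:-3,r2:-3,r3:6,r4:Mul1,r5:Mul2
c11: CDB Mul1=-18; issue MUL r0<-Mul1 | r0:Mul1,r1:-3,r2:-3,r3:6,r4:-18,r5:Mul2

STATUS = TAG Mul1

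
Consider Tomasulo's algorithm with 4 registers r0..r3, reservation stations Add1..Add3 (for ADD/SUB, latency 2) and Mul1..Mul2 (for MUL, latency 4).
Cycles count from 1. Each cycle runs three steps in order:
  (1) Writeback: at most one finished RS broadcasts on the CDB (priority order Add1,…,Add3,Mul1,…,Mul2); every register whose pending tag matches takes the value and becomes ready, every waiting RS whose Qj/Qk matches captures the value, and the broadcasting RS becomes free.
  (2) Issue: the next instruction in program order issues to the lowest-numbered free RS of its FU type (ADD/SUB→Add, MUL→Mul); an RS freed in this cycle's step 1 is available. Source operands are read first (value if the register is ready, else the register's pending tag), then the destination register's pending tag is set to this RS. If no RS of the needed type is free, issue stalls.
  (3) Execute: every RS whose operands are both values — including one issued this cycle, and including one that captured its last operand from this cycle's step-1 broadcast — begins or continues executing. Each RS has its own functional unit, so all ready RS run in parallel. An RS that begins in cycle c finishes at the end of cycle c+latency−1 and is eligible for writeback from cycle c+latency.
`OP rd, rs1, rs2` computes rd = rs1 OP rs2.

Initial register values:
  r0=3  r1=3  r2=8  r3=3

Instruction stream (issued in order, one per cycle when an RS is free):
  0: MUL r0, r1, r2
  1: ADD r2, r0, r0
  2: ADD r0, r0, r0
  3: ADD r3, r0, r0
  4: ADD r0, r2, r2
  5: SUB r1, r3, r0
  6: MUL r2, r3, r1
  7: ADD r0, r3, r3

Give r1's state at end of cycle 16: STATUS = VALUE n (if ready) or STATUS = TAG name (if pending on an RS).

STATUS = VALUE 0

  c1: issue MUL r0<-Mul1  regs: r0:Mul1,r1:3,r2:8,r3:3
  c2: issue ADD r2<-Add1  regs: r0:Mul1,r1:3,r2:Add1,r3:3
  c3: issue ADD r0<-Add2  regs: r0:Add2,r1:3,r2:Add1,r3:3
  c4: issue ADD r3<-Add3  regs: r0:Add2,r1:3,r2:Add1,r3:Add3
  c5: CDB Mul1=24; stall  regs: r0:Add2,r1:3,r2:Add1,r3:Add3
  c6: stall  regs: r0:Add2,r1:3,r2:Add1,r3:Add3
  c7: CDB Add1=48; issue ADD r0<-Add1  regs: r0:Add1,r1:3,r2:48,r3:Add3
  c8: CDB Add2=48; issue SUB r1<-Add2  regs: r0:Add1,r1:Add2,r2:48,r3:Add3
  c9: CDB Add1=96; issue MUL r2<-Mul1  regs: r0:96,r1:Add2,r2:Mul1,r3:Add3
  c10: CDB Add3=96; issue ADD r0<-Add1  regs: r0:Add1,r1:Add2,r2:Mul1,r3:96
  c11: -  regs: r0:Add1,r1:Add2,r2:Mul1,r3:96
  c12: CDB Add1=192  regs: r0:192,r1:Add2,r2:Mul1,r3:96
  c13: CDB Add2=0  regs: r0:192,r1:0,r2:Mul1,r3:96
  c14: -  regs: r0:192,r1:0,r2:Mul1,r3:96
  c15: -  regs: r0:192,r1:0,r2:Mul1,r3:96
  c16: -  regs: r0:192,r1:0,r2:Mul1,r3:96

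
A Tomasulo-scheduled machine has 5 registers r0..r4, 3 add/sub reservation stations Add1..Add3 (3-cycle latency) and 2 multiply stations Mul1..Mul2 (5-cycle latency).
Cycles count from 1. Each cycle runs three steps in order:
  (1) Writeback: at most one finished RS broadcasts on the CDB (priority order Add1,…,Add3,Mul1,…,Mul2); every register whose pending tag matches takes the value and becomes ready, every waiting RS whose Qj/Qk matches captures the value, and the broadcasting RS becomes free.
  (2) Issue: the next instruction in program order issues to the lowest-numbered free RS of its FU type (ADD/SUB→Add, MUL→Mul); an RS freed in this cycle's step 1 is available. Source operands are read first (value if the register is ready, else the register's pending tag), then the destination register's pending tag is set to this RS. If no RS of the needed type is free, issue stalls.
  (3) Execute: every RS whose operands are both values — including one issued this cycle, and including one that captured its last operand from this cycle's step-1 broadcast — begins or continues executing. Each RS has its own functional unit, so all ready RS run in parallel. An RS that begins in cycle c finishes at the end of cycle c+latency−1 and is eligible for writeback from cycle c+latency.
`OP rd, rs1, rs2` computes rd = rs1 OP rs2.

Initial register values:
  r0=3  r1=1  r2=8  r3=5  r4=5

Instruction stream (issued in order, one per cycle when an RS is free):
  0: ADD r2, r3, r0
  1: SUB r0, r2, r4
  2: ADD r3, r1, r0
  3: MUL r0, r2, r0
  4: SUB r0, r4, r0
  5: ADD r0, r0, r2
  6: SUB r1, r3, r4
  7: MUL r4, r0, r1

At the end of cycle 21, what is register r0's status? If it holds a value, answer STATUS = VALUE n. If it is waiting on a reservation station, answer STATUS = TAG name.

STATUS = VALUE -11

c1: issue ADD r2<-Add1 | r0:3,r1:1,r2:Add1,r3:5,r4:5
c2: issue SUB r0<-Add2 | r0:Add2,r1:1,r2:Add1,r3:5,r4:5
c3: issue ADD r3<-Add3 | r0:Add2,r1:1,r2:Add1,r3:Add3,r4:5
c4: CDB Add1=8; issue MUL r0<-Mul1 | r0:Mul1,r1:1,r2:8,r3:Add3,r4:5
c5: issue SUB r0<-Add1 | r0:Add1,r1:1,r2:8,r3:Add3,r4:5
c6: stall | r0:Add1,r1:1,r2:8,r3:Add3,r4:5
c7: CDB Add2=3; issue ADD r0<-Add2 | r0:Add2,r1:1,r2:8,r3:Add3,r4:5
c8: stall | r0:Add2,r1:1,r2:8,r3:Add3,r4:5
c9: stall | r0:Add2,r1:1,r2:8,r3:Add3,r4:5
c10: CDB Add3=4; issue SUB r1<-Add3 | r0:Add2,r1:Add3,r2:8,r3:4,r4:5
c11: issue MUL r4<-Mul2 | r0:Add2,r1:Add3,r2:8,r3:4,r4:Mul2
c12: CDB Mul1=24 | r0:Add2,r1:Add3,r2:8,r3:4,r4:Mul2
c13: CDB Add3=-1 | r0:Add2,r1:-1,r2:8,r3:4,r4:Mul2
c14: - | r0:Add2,r1:-1,r2:8,r3:4,r4:Mul2
c15: CDB Add1=-19 | r0:Add2,r1:-1,r2:8,r3:4,r4:Mul2
c16: - | r0:Add2,r1:-1,r2:8,r3:4,r4:Mul2
c17: - | r0:Add2,r1:-1,r2:8,r3:4,r4:Mul2
c18: CDB Add2=-11 | r0:-11,r1:-1,r2:8,r3:4,r4:Mul2
c19: - | r0:-11,r1:-1,r2:8,r3:4,r4:Mul2
c20: - | r0:-11,r1:-1,r2:8,r3:4,r4:Mul2
c21: - | r0:-11,r1:-1,r2:8,r3:4,r4:Mul2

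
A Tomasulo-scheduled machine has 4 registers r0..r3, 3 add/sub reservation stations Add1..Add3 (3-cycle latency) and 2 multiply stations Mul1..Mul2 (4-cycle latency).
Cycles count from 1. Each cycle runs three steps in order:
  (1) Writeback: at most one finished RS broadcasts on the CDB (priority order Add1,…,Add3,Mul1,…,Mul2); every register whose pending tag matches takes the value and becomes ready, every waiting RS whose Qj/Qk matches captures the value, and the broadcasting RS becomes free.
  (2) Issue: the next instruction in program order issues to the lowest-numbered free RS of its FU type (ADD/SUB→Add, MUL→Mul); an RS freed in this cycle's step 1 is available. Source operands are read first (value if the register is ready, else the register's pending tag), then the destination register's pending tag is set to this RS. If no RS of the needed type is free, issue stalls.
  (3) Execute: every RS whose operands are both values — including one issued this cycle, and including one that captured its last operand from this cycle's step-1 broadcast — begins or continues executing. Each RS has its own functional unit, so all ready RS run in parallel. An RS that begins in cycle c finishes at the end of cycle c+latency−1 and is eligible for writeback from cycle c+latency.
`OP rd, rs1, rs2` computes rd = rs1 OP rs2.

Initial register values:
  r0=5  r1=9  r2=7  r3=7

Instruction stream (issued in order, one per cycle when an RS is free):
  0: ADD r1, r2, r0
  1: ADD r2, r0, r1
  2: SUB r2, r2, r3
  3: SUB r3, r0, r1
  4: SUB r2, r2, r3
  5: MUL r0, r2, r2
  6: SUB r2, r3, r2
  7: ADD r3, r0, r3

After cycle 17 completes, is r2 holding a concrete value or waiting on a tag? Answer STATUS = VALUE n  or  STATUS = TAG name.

STATUS = VALUE -24

  c1: issue ADD r1<-Add1  regs: r0:5,r1:Add1,r2:7,r3:7
  c2: issue ADD r2<-Add2  regs: r0:5,r1:Add1,r2:Add2,r3:7
  c3: issue SUB r2<-Add3  regs: r0:5,r1:Add1,r2:Add3,r3:7
  c4: CDB Add1=12; issue SUB r3<-Add1  regs: r0:5,r1:12,r2:Add3,r3:Add1
  c5: stall  regs: r0:5,r1:12,r2:Add3,r3:Add1
  c6: stall  regs: r0:5,r1:12,r2:Add3,r3:Add1
  c7: CDB Add1=-7; issue SUB r2<-Add1  regs: r0:5,r1:12,r2:Add1,r3:-7
  c8: CDB Add2=17; issue MUL r0<-Mul1  regs: r0:Mul1,r1:12,r2:Add1,r3:-7
  c9: issue SUB r2<-Add2  regs: r0:Mul1,r1:12,r2:Add2,r3:-7
  c10: stall  regs: r0:Mul1,r1:12,r2:Add2,r3:-7
  c11: CDB Add3=10; issue ADD r3<-Add3  regs: r0:Mul1,r1:12,r2:Add2,r3:Add3
  c12: -  regs: r0:Mul1,r1:12,r2:Add2,r3:Add3
  c13: -  regs: r0:Mul1,r1:12,r2:Add2,r3:Add3
  c14: CDB Add1=17  regs: r0:Mul1,r1:12,r2:Add2,r3:Add3
  c15: -  regs: r0:Mul1,r1:12,r2:Add2,r3:Add3
  c16: -  regs: r0:Mul1,r1:12,r2:Add2,r3:Add3
  c17: CDB Add2=-24  regs: r0:Mul1,r1:12,r2:-24,r3:Add3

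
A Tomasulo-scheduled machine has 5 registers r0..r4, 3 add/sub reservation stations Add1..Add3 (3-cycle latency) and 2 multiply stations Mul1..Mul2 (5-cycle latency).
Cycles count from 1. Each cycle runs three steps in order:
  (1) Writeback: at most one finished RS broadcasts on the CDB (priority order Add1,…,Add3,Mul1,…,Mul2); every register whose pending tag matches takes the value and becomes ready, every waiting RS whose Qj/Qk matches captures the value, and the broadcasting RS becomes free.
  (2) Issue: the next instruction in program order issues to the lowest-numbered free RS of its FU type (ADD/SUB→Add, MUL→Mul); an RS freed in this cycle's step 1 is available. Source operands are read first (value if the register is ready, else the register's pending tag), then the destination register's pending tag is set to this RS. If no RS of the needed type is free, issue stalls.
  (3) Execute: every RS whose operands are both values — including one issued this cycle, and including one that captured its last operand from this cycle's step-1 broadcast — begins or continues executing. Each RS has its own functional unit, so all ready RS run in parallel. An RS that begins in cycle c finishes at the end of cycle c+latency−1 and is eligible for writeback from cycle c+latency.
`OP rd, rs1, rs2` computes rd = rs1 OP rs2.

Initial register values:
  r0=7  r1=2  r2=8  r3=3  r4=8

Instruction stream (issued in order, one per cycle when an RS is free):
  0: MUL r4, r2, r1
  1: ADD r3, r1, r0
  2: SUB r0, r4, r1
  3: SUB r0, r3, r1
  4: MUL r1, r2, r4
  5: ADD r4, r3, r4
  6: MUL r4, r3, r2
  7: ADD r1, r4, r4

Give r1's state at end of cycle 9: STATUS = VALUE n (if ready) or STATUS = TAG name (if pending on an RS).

STATUS = TAG Add3

cycle 1: issue MUL r4<-Mul1 // r0:7,r1:2,r2:8,r3:3,r4:Mul1
cycle 2: issue ADD r3<-Add1 // r0:7,r1:2,r2:8,r3:Add1,r4:Mul1
cycle 3: issue SUB r0<-Add2 // r0:Add2,r1:2,r2:8,r3:Add1,r4:Mul1
cycle 4: issue SUB r0<-Add3 // r0:Add3,r1:2,r2:8,r3:Add1,r4:Mul1
cycle 5: CDB Add1=9; issue MUL r1<-Mul2 // r0:Add3,r1:Mul2,r2:8,r3:9,r4:Mul1
cycle 6: CDB Mul1=16; issue ADD r4<-Add1 // r0:Add3,r1:Mul2,r2:8,r3:9,r4:Add1
cycle 7: issue MUL r4<-Mul1 // r0:Add3,r1:Mul2,r2:8,r3:9,r4:Mul1
cycle 8: CDB Add3=7; issue ADD r1<-Add3 // r0:7,r1:Add3,r2:8,r3:9,r4:Mul1
cycle 9: CDB Add1=25 // r0:7,r1:Add3,r2:8,r3:9,r4:Mul1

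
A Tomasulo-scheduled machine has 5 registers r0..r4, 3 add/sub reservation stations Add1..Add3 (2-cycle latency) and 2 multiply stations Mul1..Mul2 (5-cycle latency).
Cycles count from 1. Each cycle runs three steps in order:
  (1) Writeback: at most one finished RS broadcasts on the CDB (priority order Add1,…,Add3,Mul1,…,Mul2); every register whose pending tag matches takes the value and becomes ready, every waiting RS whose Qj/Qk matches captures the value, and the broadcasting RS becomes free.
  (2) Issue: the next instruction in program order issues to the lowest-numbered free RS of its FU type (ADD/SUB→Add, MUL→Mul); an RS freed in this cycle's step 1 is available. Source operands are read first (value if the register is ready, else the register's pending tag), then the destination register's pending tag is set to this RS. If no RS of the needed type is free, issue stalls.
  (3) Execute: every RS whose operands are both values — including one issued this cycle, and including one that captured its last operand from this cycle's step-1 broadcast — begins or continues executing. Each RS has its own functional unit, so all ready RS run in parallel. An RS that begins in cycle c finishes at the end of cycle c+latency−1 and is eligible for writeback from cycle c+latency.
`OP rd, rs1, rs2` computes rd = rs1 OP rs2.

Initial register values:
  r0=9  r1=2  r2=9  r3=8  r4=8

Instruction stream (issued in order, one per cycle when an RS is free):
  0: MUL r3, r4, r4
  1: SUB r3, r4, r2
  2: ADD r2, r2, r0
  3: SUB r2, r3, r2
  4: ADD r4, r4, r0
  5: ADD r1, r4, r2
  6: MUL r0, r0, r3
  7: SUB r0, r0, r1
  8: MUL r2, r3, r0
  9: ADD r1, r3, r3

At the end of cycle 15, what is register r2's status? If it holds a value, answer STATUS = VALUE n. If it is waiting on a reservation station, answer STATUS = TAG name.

STATUS = TAG Mul2

c1: issue MUL r3<-Mul1 | r0:9,r1:2,r2:9,r3:Mul1,r4:8
c2: issue SUB r3<-Add1 | r0:9,r1:2,r2:9,r3:Add1,r4:8
c3: issue ADD r2<-Add2 | r0:9,r1:2,r2:Add2,r3:Add1,r4:8
c4: CDB Add1=-1; issue SUB r2<-Add1 | r0:9,r1:2,r2:Add1,r3:-1,r4:8
c5: CDB Add2=18; issue ADD r4<-Add2 | r0:9,r1:2,r2:Add1,r3:-1,r4:Add2
c6: CDB Mul1=64; issue ADD r1<-Add3 | r0:9,r1:Add3,r2:Add1,r3:-1,r4:Add2
c7: CDB Add1=-19; issue MUL r0<-Mul1 | r0:Mul1,r1:Add3,r2:-19,r3:-1,r4:Add2
c8: CDB Add2=17; issue SUB r0<-Add1 | r0:Add1,r1:Add3,r2:-19,r3:-1,r4:17
c9: issue MUL r2<-Mul2 | r0:Add1,r1:Add3,r2:Mul2,r3:-1,r4:17
c10: CDB Add3=-2; issue ADD r1<-Add2 | r0:Add1,r1:Add2,r2:Mul2,r3:-1,r4:17
c11: - | r0:Add1,r1:Add2,r2:Mul2,r3:-1,r4:17
c12: CDB Add2=-2 | r0:Add1,r1:-2,r2:Mul2,r3:-1,r4:17
c13: CDB Mul1=-9 | r0:Add1,r1:-2,r2:Mul2,r3:-1,r4:17
c14: - | r0:Add1,r1:-2,r2:Mul2,r3:-1,r4:17
c15: CDB Add1=-7 | r0:-7,r1:-2,r2:Mul2,r3:-1,r4:17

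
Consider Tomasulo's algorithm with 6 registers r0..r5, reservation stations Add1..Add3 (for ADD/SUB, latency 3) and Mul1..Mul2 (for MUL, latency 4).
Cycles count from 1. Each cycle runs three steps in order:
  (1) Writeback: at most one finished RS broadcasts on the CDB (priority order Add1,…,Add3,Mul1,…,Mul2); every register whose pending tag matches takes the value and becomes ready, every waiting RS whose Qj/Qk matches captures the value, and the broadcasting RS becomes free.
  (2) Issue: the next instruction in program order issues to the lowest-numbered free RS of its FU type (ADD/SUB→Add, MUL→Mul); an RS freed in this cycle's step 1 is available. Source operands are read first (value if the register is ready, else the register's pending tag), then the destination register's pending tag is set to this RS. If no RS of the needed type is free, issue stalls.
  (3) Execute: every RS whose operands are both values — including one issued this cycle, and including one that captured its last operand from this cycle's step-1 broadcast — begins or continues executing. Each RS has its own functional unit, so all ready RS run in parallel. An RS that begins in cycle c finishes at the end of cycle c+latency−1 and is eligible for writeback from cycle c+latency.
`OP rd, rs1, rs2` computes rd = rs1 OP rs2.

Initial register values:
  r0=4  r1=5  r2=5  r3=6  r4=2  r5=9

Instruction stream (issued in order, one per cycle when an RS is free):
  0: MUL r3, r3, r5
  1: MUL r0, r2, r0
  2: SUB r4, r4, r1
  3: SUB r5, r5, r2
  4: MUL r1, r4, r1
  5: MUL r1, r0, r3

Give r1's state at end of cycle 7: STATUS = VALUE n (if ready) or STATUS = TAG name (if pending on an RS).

STATUS = TAG Mul1

c1: issue MUL r3<-Mul1 | r0:4,r1:5,r2:5,r3:Mul1,r4:2,r5:9
c2: issue MUL r0<-Mul2 | r0:Mul2,r1:5,r2:5,r3:Mul1,r4:2,r5:9
c3: issue SUB r4<-Add1 | r0:Mul2,r1:5,r2:5,r3:Mul1,r4:Add1,r5:9
c4: issue SUB r5<-Add2 | r0:Mul2,r1:5,r2:5,r3:Mul1,r4:Add1,r5:Add2
c5: CDB Mul1=54; issue MUL r1<-Mul1 | r0:Mul2,r1:Mul1,r2:5,r3:54,r4:Add1,r5:Add2
c6: CDB Add1=-3; stall | r0:Mul2,r1:Mul1,r2:5,r3:54,r4:-3,r5:Add2
c7: CDB Add2=4; stall | r0:Mul2,r1:Mul1,r2:5,r3:54,r4:-3,r5:4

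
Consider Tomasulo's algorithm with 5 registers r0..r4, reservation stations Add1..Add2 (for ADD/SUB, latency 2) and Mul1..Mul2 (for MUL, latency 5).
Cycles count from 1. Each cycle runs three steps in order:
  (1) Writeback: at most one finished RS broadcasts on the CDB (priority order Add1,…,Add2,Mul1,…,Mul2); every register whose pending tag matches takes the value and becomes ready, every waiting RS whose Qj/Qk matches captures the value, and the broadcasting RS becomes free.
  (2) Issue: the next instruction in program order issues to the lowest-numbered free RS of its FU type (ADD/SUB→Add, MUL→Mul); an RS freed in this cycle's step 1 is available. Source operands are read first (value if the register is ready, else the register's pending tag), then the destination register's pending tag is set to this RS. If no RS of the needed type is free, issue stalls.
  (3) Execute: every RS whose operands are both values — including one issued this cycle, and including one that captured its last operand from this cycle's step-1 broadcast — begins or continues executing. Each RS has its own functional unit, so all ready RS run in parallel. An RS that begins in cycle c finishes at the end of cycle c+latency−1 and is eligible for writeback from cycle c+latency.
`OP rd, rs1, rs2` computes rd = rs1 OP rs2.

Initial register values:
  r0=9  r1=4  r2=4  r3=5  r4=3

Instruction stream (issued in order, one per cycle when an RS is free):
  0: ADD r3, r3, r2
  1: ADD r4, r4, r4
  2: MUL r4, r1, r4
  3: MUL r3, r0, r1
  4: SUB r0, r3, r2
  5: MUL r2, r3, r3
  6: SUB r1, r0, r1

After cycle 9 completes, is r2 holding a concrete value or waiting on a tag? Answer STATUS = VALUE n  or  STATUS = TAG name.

c1: issue ADD r3<-Add1 | r0:9,r1:4,r2:4,r3:Add1,r4:3
c2: issue ADD r4<-Add2 | r0:9,r1:4,r2:4,r3:Add1,r4:Add2
c3: CDB Add1=9; issue MUL r4<-Mul1 | r0:9,r1:4,r2:4,r3:9,r4:Mul1
c4: CDB Add2=6; issue MUL r3<-Mul2 | r0:9,r1:4,r2:4,r3:Mul2,r4:Mul1
c5: issue SUB r0<-Add1 | r0:Add1,r1:4,r2:4,r3:Mul2,r4:Mul1
c6: stall | r0:Add1,r1:4,r2:4,r3:Mul2,r4:Mul1
c7: stall | r0:Add1,r1:4,r2:4,r3:Mul2,r4:Mul1
c8: stall | r0:Add1,r1:4,r2:4,r3:Mul2,r4:Mul1
c9: CDB Mul1=24; issue MUL r2<-Mul1 | r0:Add1,r1:4,r2:Mul1,r3:Mul2,r4:24

STATUS = TAG Mul1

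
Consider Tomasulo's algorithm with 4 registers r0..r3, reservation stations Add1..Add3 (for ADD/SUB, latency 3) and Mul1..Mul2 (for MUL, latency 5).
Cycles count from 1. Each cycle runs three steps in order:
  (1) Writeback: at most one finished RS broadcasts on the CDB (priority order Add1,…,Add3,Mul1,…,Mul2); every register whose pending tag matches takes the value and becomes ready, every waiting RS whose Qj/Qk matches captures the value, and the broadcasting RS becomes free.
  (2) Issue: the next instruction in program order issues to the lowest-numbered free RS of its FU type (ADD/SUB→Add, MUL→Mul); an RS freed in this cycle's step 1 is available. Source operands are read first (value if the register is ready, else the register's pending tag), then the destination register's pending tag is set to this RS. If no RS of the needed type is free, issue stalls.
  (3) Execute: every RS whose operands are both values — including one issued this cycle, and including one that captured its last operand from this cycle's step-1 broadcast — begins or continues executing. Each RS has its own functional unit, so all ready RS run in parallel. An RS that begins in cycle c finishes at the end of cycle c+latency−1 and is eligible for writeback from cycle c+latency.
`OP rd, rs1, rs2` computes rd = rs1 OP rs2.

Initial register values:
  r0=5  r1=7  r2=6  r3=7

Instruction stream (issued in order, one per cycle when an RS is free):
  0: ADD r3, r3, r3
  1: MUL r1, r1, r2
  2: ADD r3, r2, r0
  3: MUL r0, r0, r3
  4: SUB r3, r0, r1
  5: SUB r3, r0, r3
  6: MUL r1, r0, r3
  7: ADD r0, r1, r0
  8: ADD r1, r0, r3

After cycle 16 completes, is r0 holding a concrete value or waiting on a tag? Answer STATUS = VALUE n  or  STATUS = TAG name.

  c1: issue ADD r3<-Add1  regs: r0:5,r1:7,r2:6,r3:Add1
  c2: issue MUL r1<-Mul1  regs: r0:5,r1:Mul1,r2:6,r3:Add1
  c3: issue ADD r3<-Add2  regs: r0:5,r1:Mul1,r2:6,r3:Add2
  c4: CDB Add1=14; issue MUL r0<-Mul2  regs: r0:Mul2,r1:Mul1,r2:6,r3:Add2
  c5: issue SUB r3<-Add1  regs: r0:Mul2,r1:Mul1,r2:6,r3:Add1
  c6: CDB Add2=11; issue SUB r3<-Add2  regs: r0:Mul2,r1:Mul1,r2:6,r3:Add2
  c7: CDB Mul1=42; issue MUL r1<-Mul1  regs: r0:Mul2,r1:Mul1,r2:6,r3:Add2
  c8: issue ADD r0<-Add3  regs: r0:Add3,r1:Mul1,r2:6,r3:Add2
  c9: stall  regs: r0:Add3,r1:Mul1,r2:6,r3:Add2
  c10: stall  regs: r0:Add3,r1:Mul1,r2:6,r3:Add2
  c11: CDB Mul2=55; stall  regs: r0:Add3,r1:Mul1,r2:6,r3:Add2
  c12: stall  regs: r0:Add3,r1:Mul1,r2:6,r3:Add2
  c13: stall  regs: r0:Add3,r1:Mul1,r2:6,r3:Add2
  c14: CDB Add1=13; issue ADD r1<-Add1  regs: r0:Add3,r1:Add1,r2:6,r3:Add2
  c15: -  regs: r0:Add3,r1:Add1,r2:6,r3:Add2
  c16: -  regs: r0:Add3,r1:Add1,r2:6,r3:Add2

STATUS = TAG Add3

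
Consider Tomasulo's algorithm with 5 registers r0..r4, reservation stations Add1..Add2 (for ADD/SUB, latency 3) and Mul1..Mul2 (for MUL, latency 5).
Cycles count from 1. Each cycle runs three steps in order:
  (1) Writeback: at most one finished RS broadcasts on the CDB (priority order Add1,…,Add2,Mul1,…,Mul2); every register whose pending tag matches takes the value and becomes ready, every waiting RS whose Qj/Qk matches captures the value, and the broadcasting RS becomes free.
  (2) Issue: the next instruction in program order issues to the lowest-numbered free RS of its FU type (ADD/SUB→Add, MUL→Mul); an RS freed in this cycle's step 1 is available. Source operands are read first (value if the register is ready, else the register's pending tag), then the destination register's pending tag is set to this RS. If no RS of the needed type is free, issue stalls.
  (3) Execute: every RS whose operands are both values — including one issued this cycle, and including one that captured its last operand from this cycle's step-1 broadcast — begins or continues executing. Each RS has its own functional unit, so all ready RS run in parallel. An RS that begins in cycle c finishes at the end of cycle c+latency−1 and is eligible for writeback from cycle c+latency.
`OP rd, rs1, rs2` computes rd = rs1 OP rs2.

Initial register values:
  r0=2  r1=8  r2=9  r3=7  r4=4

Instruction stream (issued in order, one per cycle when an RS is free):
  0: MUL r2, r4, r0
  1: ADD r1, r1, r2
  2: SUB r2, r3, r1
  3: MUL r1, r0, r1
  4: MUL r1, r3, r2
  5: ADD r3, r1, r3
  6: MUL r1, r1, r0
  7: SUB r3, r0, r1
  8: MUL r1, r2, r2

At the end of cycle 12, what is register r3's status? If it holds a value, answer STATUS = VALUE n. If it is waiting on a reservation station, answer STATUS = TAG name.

STATUS = TAG Add1

  c1: issue MUL r2<-Mul1  regs: r0:2,r1:8,r2:Mul1,r3:7,r4:4
  c2: issue ADD r1<-Add1  regs: r0:2,r1:Add1,r2:Mul1,r3:7,r4:4
  c3: issue SUB r2<-Add2  regs: r0:2,r1:Add1,r2:Add2,r3:7,r4:4
  c4: issue MUL r1<-Mul2  regs: r0:2,r1:Mul2,r2:Add2,r3:7,r4:4
  c5: stall  regs: r0:2,r1:Mul2,r2:Add2,r3:7,r4:4
  c6: CDB Mul1=8; issue MUL r1<-Mul1  regs: r0:2,r1:Mul1,r2:Add2,r3:7,r4:4
  c7: stall  regs: r0:2,r1:Mul1,r2:Add2,r3:7,r4:4
  c8: stall  regs: r0:2,r1:Mul1,r2:Add2,r3:7,r4:4
  c9: CDB Add1=16; issue ADD r3<-Add1  regs: r0:2,r1:Mul1,r2:Add2,r3:Add1,r4:4
  c10: stall  regs: r0:2,r1:Mul1,r2:Add2,r3:Add1,r4:4
  c11: stall  regs: r0:2,r1:Mul1,r2:Add2,r3:Add1,r4:4
  c12: CDB Add2=-9; stall  regs: r0:2,r1:Mul1,r2:-9,r3:Add1,r4:4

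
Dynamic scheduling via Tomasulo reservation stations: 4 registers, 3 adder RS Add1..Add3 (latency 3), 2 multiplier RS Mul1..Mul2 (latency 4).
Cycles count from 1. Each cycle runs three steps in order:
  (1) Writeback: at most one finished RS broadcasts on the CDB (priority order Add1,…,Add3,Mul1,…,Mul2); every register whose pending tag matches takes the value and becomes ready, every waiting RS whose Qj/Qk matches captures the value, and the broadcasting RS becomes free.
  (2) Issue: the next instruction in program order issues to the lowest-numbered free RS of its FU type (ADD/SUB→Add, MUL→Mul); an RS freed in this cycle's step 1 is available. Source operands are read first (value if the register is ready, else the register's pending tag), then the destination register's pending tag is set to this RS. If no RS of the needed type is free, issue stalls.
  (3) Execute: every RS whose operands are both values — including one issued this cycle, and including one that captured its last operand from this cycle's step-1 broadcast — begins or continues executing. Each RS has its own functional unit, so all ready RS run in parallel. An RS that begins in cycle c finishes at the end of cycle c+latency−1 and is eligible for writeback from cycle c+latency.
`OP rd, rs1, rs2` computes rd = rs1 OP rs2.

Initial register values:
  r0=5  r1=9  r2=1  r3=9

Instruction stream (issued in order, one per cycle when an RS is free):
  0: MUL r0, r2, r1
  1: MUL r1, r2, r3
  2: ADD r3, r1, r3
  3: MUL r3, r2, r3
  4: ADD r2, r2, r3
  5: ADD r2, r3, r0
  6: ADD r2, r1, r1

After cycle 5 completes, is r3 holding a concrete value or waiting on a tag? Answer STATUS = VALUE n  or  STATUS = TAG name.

  c1: issue MUL r0<-Mul1  regs: r0:Mul1,r1:9,r2:1,r3:9
  c2: issue MUL r1<-Mul2  regs: r0:Mul1,r1:Mul2,r2:1,r3:9
  c3: issue ADD r3<-Add1  regs: r0:Mul1,r1:Mul2,r2:1,r3:Add1
  c4: stall  regs: r0:Mul1,r1:Mul2,r2:1,r3:Add1
  c5: CDB Mul1=9; issue MUL r3<-Mul1  regs: r0:9,r1:Mul2,r2:1,r3:Mul1

STATUS = TAG Mul1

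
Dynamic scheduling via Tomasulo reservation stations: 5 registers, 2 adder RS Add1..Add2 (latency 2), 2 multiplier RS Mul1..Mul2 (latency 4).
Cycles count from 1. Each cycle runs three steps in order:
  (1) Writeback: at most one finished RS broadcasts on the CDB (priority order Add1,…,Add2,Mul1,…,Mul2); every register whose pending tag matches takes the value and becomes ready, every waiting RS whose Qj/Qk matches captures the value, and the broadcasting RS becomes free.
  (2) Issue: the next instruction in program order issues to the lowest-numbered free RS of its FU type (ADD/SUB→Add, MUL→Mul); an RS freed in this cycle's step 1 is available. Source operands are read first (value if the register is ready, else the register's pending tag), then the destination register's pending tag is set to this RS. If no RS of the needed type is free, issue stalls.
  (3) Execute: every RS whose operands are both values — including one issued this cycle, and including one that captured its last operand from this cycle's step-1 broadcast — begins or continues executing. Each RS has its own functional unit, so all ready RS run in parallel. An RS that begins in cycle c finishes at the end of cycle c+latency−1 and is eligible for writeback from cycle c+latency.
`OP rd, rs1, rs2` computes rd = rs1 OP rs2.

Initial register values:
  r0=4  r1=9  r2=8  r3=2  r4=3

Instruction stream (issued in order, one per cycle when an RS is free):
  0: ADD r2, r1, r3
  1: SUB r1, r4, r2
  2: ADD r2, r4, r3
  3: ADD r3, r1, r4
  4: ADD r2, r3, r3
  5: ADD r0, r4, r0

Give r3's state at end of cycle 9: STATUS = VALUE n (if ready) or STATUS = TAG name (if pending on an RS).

cycle 1: issue ADD r2<-Add1 // r0:4,r1:9,r2:Add1,r3:2,r4:3
cycle 2: issue SUB r1<-Add2 // r0:4,r1:Add2,r2:Add1,r3:2,r4:3
cycle 3: CDB Add1=11; issue ADD r2<-Add1 // r0:4,r1:Add2,r2:Add1,r3:2,r4:3
cycle 4: stall // r0:4,r1:Add2,r2:Add1,r3:2,r4:3
cycle 5: CDB Add1=5; issue ADD r3<-Add1 // r0:4,r1:Add2,r2:5,r3:Add1,r4:3
cycle 6: CDB Add2=-8; issue ADD r2<-Add2 // r0:4,r1:-8,r2:Add2,r3:Add1,r4:3
cycle 7: stall // r0:4,r1:-8,r2:Add2,r3:Add1,r4:3
cycle 8: CDB Add1=-5; issue ADD r0<-Add1 // r0:Add1,r1:-8,r2:Add2,r3:-5,r4:3
cycle 9: - // r0:Add1,r1:-8,r2:Add2,r3:-5,r4:3

STATUS = VALUE -5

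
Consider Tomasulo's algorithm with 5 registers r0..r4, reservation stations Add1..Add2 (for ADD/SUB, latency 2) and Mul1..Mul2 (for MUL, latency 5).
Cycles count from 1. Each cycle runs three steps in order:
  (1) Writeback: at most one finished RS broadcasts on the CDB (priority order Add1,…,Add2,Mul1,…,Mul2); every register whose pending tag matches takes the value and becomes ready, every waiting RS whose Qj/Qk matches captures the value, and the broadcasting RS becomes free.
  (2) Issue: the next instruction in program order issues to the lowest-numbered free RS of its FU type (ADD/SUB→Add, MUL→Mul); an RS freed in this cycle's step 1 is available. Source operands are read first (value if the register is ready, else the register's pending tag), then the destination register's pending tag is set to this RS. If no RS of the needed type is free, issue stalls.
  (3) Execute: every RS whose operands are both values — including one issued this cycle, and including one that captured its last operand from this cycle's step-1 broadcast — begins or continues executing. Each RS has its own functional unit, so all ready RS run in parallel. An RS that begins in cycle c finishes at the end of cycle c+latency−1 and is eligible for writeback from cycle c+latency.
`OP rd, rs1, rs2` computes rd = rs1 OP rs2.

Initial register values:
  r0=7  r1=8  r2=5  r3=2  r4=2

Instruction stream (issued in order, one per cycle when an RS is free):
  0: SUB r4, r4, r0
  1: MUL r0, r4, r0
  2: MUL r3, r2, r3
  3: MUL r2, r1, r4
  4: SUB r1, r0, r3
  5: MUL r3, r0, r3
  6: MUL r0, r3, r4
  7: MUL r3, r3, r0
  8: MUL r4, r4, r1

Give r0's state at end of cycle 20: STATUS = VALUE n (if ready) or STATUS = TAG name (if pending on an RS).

cycle 1: issue SUB r4<-Add1 // r0:7,r1:8,r2:5,r3:2,r4:Add1
cycle 2: issue MUL r0<-Mul1 // r0:Mul1,r1:8,r2:5,r3:2,r4:Add1
cycle 3: CDB Add1=-5; issue MUL r3<-Mul2 // r0:Mul1,r1:8,r2:5,r3:Mul2,r4:-5
cycle 4: stall // r0:Mul1,r1:8,r2:5,r3:Mul2,r4:-5
cycle 5: stall // r0:Mul1,r1:8,r2:5,r3:Mul2,r4:-5
cycle 6: stall // r0:Mul1,r1:8,r2:5,r3:Mul2,r4:-5
cycle 7: stall // r0:Mul1,r1:8,r2:5,r3:Mul2,r4:-5
cycle 8: CDB Mul1=-35; issue MUL r2<-Mul1 // r0:-35,r1:8,r2:Mul1,r3:Mul2,r4:-5
cycle 9: CDB Mul2=10; issue SUB r1<-Add1 // r0:-35,r1:Add1,r2:Mul1,r3:10,r4:-5
cycle 10: issue MUL r3<-Mul2 // r0:-35,r1:Add1,r2:Mul1,r3:Mul2,r4:-5
cycle 11: CDB Add1=-45; stall // r0:-35,r1:-45,r2:Mul1,r3:Mul2,r4:-5
cycle 12: stall // r0:-35,r1:-45,r2:Mul1,r3:Mul2,r4:-5
cycle 13: CDB Mul1=-40; issue MUL r0<-Mul1 // r0:Mul1,r1:-45,r2:-40,r3:Mul2,r4:-5
cycle 14: stall // r0:Mul1,r1:-45,r2:-40,r3:Mul2,r4:-5
cycle 15: CDB Mul2=-350; issue MUL r3<-Mul2 // r0:Mul1,r1:-45,r2:-40,r3:Mul2,r4:-5
cycle 16: stall // r0:Mul1,r1:-45,r2:-40,r3:Mul2,r4:-5
cycle 17: stall // r0:Mul1,r1:-45,r2:-40,r3:Mul2,r4:-5
cycle 18: stall // r0:Mul1,r1:-45,r2:-40,r3:Mul2,r4:-5
cycle 19: stall // r0:Mul1,r1:-45,r2:-40,r3:Mul2,r4:-5
cycle 20: CDB Mul1=1750; issue MUL r4<-Mul1 // r0:1750,r1:-45,r2:-40,r3:Mul2,r4:Mul1

STATUS = VALUE 1750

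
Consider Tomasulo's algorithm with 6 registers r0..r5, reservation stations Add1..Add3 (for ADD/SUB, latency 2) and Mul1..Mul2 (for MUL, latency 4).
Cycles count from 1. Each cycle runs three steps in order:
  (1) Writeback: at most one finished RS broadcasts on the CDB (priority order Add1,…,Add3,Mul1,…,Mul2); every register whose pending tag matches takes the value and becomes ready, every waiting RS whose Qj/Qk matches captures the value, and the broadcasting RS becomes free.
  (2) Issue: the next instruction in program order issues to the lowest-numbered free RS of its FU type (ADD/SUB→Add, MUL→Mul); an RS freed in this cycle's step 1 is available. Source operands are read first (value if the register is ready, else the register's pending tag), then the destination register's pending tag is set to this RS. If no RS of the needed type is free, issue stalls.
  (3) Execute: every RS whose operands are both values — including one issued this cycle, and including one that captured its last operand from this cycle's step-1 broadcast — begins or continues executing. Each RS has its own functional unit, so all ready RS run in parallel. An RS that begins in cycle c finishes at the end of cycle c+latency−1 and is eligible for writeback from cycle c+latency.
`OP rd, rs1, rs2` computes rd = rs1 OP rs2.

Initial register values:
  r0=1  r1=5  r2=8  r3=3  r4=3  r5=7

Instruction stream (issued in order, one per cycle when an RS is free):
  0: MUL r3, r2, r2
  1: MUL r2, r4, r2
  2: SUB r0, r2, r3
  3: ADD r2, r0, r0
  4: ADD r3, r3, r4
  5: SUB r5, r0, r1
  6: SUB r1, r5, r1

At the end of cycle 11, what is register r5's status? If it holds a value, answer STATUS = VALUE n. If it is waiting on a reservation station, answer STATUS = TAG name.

STATUS = VALUE -45

cycle 1: issue MUL r3<-Mul1 // r0:1,r1:5,r2:8,r3:Mul1,r4:3,r5:7
cycle 2: issue MUL r2<-Mul2 // r0:1,r1:5,r2:Mul2,r3:Mul1,r4:3,r5:7
cycle 3: issue SUB r0<-Add1 // r0:Add1,r1:5,r2:Mul2,r3:Mul1,r4:3,r5:7
cycle 4: issue ADD r2<-Add2 // r0:Add1,r1:5,r2:Add2,r3:Mul1,r4:3,r5:7
cycle 5: CDB Mul1=64; issue ADD r3<-Add3 // r0:Add1,r1:5,r2:Add2,r3:Add3,r4:3,r5:7
cycle 6: CDB Mul2=24; stall // r0:Add1,r1:5,r2:Add2,r3:Add3,r4:3,r5:7
cycle 7: CDB Add3=67; issue SUB r5<-Add3 // r0:Add1,r1:5,r2:Add2,r3:67,r4:3,r5:Add3
cycle 8: CDB Add1=-40; issue SUB r1<-Add1 // r0:-40,r1:Add1,r2:Add2,r3:67,r4:3,r5:Add3
cycle 9: - // r0:-40,r1:Add1,r2:Add2,r3:67,r4:3,r5:Add3
cycle 10: CDB Add2=-80 // r0:-40,r1:Add1,r2:-80,r3:67,r4:3,r5:Add3
cycle 11: CDB Add3=-45 // r0:-40,r1:Add1,r2:-80,r3:67,r4:3,r5:-45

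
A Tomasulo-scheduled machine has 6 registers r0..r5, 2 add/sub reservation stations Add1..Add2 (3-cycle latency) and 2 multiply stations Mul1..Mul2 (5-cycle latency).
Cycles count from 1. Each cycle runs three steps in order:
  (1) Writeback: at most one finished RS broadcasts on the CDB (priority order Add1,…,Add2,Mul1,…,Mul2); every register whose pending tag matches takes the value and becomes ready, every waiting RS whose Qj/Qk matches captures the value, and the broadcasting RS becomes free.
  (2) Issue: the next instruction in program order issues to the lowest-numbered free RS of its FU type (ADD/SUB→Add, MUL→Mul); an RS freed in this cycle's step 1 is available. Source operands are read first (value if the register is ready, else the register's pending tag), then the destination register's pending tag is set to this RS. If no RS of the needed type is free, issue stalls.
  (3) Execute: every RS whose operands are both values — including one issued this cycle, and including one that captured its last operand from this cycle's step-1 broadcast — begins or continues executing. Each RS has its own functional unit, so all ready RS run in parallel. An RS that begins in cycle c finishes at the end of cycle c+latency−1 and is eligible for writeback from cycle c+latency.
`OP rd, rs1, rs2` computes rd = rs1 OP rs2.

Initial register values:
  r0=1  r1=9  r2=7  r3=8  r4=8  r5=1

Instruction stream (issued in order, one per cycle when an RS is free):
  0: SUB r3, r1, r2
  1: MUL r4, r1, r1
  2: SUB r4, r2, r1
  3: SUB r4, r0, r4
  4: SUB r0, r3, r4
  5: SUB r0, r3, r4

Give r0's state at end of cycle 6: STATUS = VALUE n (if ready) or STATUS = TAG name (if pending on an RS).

cycle 1: issue SUB r3<-Add1 // r0:1,r1:9,r2:7,r3:Add1,r4:8,r5:1
cycle 2: issue MUL r4<-Mul1 // r0:1,r1:9,r2:7,r3:Add1,r4:Mul1,r5:1
cycle 3: issue SUB r4<-Add2 // r0:1,r1:9,r2:7,r3:Add1,r4:Add2,r5:1
cycle 4: CDB Add1=2; issue SUB r4<-Add1 // r0:1,r1:9,r2:7,r3:2,r4:Add1,r5:1
cycle 5: stall // r0:1,r1:9,r2:7,r3:2,r4:Add1,r5:1
cycle 6: CDB Add2=-2; issue SUB r0<-Add2 // r0:Add2,r1:9,r2:7,r3:2,r4:Add1,r5:1

STATUS = TAG Add2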